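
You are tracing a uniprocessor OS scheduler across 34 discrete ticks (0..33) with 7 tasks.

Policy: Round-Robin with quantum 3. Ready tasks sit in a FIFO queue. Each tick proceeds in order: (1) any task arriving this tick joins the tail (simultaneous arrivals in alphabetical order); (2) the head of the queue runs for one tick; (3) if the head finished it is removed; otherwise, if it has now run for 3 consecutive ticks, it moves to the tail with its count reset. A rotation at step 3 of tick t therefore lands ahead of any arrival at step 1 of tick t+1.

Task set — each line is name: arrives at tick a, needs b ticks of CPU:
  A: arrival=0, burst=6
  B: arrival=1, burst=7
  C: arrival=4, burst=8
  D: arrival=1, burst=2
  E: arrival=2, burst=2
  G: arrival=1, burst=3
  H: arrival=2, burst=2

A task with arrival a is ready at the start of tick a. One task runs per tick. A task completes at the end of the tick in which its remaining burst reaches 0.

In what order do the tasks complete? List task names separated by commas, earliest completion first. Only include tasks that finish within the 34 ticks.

t=0: queue=[A] q_used=0 → run A
t=1: queue=[A,B,D,G] q_used=1 → run A
t=2: queue=[A,B,D,G,E,H] q_used=2 → run A
t=3: queue=[B,D,G,E,H,A] q_used=0 → run B
t=4: queue=[B,D,G,E,H,A,C] q_used=1 → run B
t=5: queue=[B,D,G,E,H,A,C] q_used=2 → run B
t=6: queue=[D,G,E,H,A,C,B] q_used=0 → run D
t=7: queue=[D,G,E,H,A,C,B] q_used=1 → run D
t=8: queue=[G,E,H,A,C,B] q_used=0 → run G
t=9: queue=[G,E,H,A,C,B] q_used=1 → run G
t=10: queue=[G,E,H,A,C,B] q_used=2 → run G
t=11: queue=[E,H,A,C,B] q_used=0 → run E
t=12: queue=[E,H,A,C,B] q_used=1 → run E
t=13: queue=[H,A,C,B] q_used=0 → run H
t=14: queue=[H,A,C,B] q_used=1 → run H
t=15: queue=[A,C,B] q_used=0 → run A
t=16: queue=[A,C,B] q_used=1 → run A
t=17: queue=[A,C,B] q_used=2 → run A
t=18: queue=[C,B] q_used=0 → run C
t=19: queue=[C,B] q_used=1 → run C
t=20: queue=[C,B] q_used=2 → run C
t=21: queue=[B,C] q_used=0 → run B
t=22: queue=[B,C] q_used=1 → run B
t=23: queue=[B,C] q_used=2 → run B
t=24: queue=[C,B] q_used=0 → run C
t=25: queue=[C,B] q_used=1 → run C
t=26: queue=[C,B] q_used=2 → run C
t=27: queue=[B,C] q_used=0 → run B
t=28: queue=[C] q_used=0 → run C
t=29: queue=[C] q_used=1 → run C
t=30: (idle)
t=31: (idle)
t=32: (idle)
t=33: (idle)

completion order = D, G, E, H, A, B, C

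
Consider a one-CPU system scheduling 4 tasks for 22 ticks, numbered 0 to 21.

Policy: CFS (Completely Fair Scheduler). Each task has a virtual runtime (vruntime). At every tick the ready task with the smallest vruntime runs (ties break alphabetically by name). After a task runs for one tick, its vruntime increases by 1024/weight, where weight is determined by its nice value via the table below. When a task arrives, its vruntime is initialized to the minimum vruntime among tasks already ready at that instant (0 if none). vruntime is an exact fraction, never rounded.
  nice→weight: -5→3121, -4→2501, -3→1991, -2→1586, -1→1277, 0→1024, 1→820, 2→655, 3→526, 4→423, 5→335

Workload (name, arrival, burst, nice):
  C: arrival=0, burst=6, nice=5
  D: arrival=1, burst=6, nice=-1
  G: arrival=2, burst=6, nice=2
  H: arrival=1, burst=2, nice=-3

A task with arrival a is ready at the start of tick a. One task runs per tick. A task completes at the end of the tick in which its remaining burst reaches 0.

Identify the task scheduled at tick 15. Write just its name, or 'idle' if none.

t=0: vr[C=0] → run C
t=1: vr[C=1024/335 D=1024/335 H=1024/335] → run C
t=2: vr[C=2048/335 D=1024/335 G=1024/335 H=1024/335] → run D
t=3: vr[C=2048/335 D=1650688/427795 G=1024/335 H=1024/335] → run G
t=4: vr[C=2048/335 D=1650688/427795 G=202752/43885 H=1024/335] → run H
t=5: vr[C=2048/335 D=1650688/427795 G=202752/43885 H=2381824/666985] → run H
t=6: vr[C=2048/335 D=1650688/427795 G=202752/43885] → run D
t=7: vr[C=2048/335 D=1993728/427795 G=202752/43885] → run G
t=8: vr[C=2048/335 D=1993728/427795 G=54272/8777] → run D
t=9: vr[C=2048/335 D=2336768/427795 G=54272/8777] → run D
t=10: vr[C=2048/335 D=2679808/427795 G=54272/8777] → run C
t=11: vr[C=3072/335 D=2679808/427795 G=54272/8777] → run G
t=12: vr[C=3072/335 D=2679808/427795 G=339968/43885] → run D
t=13: vr[C=3072/335 D=3022848/427795 G=339968/43885] → run D
t=14: vr[C=3072/335 G=339968/43885] → run G
t=15: vr[C=3072/335 G=408576/43885] → run C
t=16: vr[C=4096/335 G=408576/43885] → run G
t=17: vr[C=4096/335 G=477184/43885] → run G
t=18: vr[C=4096/335] → run C
t=19: vr[C=1024/67] → run C
t=20: (idle)
t=21: (idle)

running at tick 15 = C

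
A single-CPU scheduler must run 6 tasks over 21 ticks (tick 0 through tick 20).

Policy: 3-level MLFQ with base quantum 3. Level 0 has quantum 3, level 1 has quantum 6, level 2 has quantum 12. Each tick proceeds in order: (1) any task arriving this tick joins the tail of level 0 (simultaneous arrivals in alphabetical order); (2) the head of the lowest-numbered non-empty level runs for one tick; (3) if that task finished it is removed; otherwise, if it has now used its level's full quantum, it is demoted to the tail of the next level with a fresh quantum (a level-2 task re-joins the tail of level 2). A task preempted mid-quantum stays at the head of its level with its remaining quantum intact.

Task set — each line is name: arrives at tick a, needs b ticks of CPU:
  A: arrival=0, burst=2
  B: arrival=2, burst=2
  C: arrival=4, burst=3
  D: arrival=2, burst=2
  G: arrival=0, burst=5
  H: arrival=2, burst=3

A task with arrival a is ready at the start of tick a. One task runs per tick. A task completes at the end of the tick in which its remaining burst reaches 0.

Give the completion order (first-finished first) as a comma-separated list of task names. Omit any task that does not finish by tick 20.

t=0: L0/L1/L2 = AG/-/- → run A
t=1: L0/L1/L2 = AG/-/- → run A
t=2: L0/L1/L2 = GBDH/-/- → run G
t=3: L0/L1/L2 = GBDH/-/- → run G
t=4: L0/L1/L2 = GBDHC/-/- → run G
t=5: L0/L1/L2 = BDHC/G/- → run B
t=6: L0/L1/L2 = BDHC/G/- → run B
t=7: L0/L1/L2 = DHC/G/- → run D
t=8: L0/L1/L2 = DHC/G/- → run D
t=9: L0/L1/L2 = HC/G/- → run H
t=10: L0/L1/L2 = HC/G/- → run H
t=11: L0/L1/L2 = HC/G/- → run H
t=12: L0/L1/L2 = C/G/- → run C
t=13: L0/L1/L2 = C/G/- → run C
t=14: L0/L1/L2 = C/G/- → run C
t=15: L0/L1/L2 = -/G/- → run G
t=16: L0/L1/L2 = -/G/- → run G
t=17: (idle)
t=18: (idle)
t=19: (idle)
t=20: (idle)

completion order = A, B, D, H, C, G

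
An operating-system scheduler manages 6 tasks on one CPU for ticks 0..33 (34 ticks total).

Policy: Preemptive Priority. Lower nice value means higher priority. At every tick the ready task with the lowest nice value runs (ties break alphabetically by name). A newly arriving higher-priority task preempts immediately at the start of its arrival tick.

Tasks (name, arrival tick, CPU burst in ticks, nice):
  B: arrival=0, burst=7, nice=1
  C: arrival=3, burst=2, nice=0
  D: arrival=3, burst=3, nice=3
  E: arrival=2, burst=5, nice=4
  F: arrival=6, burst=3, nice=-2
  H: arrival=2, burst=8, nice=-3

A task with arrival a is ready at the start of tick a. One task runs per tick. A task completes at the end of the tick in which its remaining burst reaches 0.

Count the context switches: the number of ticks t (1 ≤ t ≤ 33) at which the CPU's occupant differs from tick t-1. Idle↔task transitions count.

t=0: ready={B} → run B
t=1: ready={B} → run B
t=2: ready={B,E,H} → run H
t=3: ready={B,C,D,E,H} → run H
t=4: ready={B,C,D,E,H} → run H
t=5: ready={B,C,D,E,H} → run H
t=6: ready={B,C,D,E,F,H} → run H
t=7: ready={B,C,D,E,F,H} → run H
t=8: ready={B,C,D,E,F,H} → run H
t=9: ready={B,C,D,E,F,H} → run H
t=10: ready={B,C,D,E,F} → run F
t=11: ready={B,C,D,E,F} → run F
t=12: ready={B,C,D,E,F} → run F
t=13: ready={B,C,D,E} → run C
t=14: ready={B,C,D,E} → run C
t=15: ready={B,D,E} → run B
t=16: ready={B,D,E} → run B
t=17: ready={B,D,E} → run B
t=18: ready={B,D,E} → run B
t=19: ready={B,D,E} → run B
t=20: ready={D,E} → run D
t=21: ready={D,E} → run D
t=22: ready={D,E} → run D
t=23: ready={E} → run E
t=24: ready={E} → run E
t=25: ready={E} → run E
t=26: ready={E} → run E
t=27: ready={E} → run E
t=28: (idle)
t=29: (idle)
t=30: (idle)
t=31: (idle)
t=32: (idle)
t=33: (idle)

context switches = 7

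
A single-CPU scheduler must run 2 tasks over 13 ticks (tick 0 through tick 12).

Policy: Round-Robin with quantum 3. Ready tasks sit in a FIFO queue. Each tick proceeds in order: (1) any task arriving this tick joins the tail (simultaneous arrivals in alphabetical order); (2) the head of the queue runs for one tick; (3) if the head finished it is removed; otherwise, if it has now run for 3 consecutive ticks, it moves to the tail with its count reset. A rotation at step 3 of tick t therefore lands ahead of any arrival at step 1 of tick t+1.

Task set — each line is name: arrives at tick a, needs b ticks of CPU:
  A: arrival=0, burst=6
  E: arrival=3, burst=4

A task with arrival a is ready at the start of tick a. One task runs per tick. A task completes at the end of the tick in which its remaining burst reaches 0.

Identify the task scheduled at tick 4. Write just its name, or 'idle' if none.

t=0: queue=[A] q_used=0 → run A
t=1: queue=[A] q_used=1 → run A
t=2: queue=[A] q_used=2 → run A
t=3: queue=[A,E] q_used=0 → run A
t=4: queue=[A,E] q_used=1 → run A
t=5: queue=[A,E] q_used=2 → run A
t=6: queue=[E] q_used=0 → run E
t=7: queue=[E] q_used=1 → run E
t=8: queue=[E] q_used=2 → run E
t=9: queue=[E] q_used=0 → run E
t=10: (idle)
t=11: (idle)
t=12: (idle)

running at tick 4 = A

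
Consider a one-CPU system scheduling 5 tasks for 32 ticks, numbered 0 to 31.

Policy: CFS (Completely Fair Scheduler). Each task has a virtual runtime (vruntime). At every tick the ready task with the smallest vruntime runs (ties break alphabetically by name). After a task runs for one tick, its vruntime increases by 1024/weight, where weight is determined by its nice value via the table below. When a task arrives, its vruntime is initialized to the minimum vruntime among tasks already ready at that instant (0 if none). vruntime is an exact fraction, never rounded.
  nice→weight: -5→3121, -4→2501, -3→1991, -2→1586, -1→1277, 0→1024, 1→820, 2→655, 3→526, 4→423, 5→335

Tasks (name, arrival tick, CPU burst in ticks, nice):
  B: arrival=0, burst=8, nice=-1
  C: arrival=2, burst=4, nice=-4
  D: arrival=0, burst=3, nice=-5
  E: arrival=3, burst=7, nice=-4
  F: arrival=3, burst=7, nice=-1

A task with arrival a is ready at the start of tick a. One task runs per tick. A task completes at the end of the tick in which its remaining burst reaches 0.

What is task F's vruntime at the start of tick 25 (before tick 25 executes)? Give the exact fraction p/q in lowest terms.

vruntime(F, start of tick 25) = 17287168/3985517

t=0: vr[B=0 D=0] → run B
t=1: vr[B=1024/1277 D=0] → run D
t=2: vr[B=1024/1277 C=1024/3121 D=1024/3121] → run C
t=3: vr[B=1024/1277 C=5756928/7805621 D=1024/3121 E=1024/3121 F=1024/3121] → run D
t=4: vr[B=1024/1277 C=5756928/7805621 D=2048/3121 E=1024/3121 F=1024/3121] → run E
t=5: vr[B=1024/1277 C=5756928/7805621 D=2048/3121 E=5756928/7805621 F=1024/3121] → run F
t=6: vr[B=1024/1277 C=5756928/7805621 D=2048/3121 E=5756928/7805621 F=4503552/3985517] → run D
t=7: vr[B=1024/1277 C=5756928/7805621 E=5756928/7805621 F=4503552/3985517] → run C
t=8: vr[B=1024/1277 C=8952832/7805621 E=5756928/7805621 F=4503552/3985517] → run E
t=9: vr[B=1024/1277 C=8952832/7805621 E=8952832/7805621 F=4503552/3985517] → run B
t=10: vr[B=2048/1277 C=8952832/7805621 E=8952832/7805621 F=4503552/3985517] → run F
t=11: vr[B=2048/1277 C=8952832/7805621 E=8952832/7805621 F=7699456/3985517] → run C
t=12: vr[B=2048/1277 C=12148736/7805621 E=8952832/7805621 F=7699456/3985517] → run E
t=13: vr[B=2048/1277 C=12148736/7805621 E=12148736/7805621 F=7699456/3985517] → run C
t=14: vr[B=2048/1277 E=12148736/7805621 F=7699456/3985517] → run E
t=15: vr[B=2048/1277 E=15344640/7805621 F=7699456/3985517] → run B
t=16: vr[B=3072/1277 E=15344640/7805621 F=7699456/3985517] → run F
t=17: vr[B=3072/1277 E=15344640/7805621 F=10895360/3985517] → run E
t=18: vr[B=3072/1277 E=18540544/7805621 F=10895360/3985517] → run E
t=19: vr[B=3072/1277 E=21736448/7805621 F=10895360/3985517] → run B
t=20: vr[B=4096/1277 E=21736448/7805621 F=10895360/3985517] → run F
t=21: vr[B=4096/1277 E=21736448/7805621 F=14091264/3985517] → run E
t=22: vr[B=4096/1277 F=14091264/3985517] → run B
t=23: vr[B=5120/1277 F=14091264/3985517] → run F
t=24: vr[B=5120/1277 F=17287168/3985517] → run B
t=25: vr[B=6144/1277 F=17287168/3985517] → run F
t=26: vr[B=6144/1277 F=20483072/3985517] → run B
t=27: vr[B=7168/1277 F=20483072/3985517] → run F
t=28: vr[B=7168/1277] → run B
t=29: (idle)
t=30: (idle)
t=31: (idle)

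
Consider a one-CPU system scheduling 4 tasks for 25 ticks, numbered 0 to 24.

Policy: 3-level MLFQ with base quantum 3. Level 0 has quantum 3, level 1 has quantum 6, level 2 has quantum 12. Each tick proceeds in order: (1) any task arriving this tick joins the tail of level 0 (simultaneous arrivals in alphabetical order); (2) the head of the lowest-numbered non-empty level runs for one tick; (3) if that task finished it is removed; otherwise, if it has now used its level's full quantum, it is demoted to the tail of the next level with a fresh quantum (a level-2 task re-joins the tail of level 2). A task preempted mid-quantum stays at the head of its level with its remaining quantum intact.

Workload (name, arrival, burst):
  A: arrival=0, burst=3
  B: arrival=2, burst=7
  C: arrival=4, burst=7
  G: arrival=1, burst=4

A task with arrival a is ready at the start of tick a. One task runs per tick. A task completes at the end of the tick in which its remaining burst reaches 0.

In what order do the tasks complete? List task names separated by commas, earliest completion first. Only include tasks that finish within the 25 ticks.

t=0: L0/L1/L2 = A/-/- → run A
t=1: L0/L1/L2 = AG/-/- → run A
t=2: L0/L1/L2 = AGB/-/- → run A
t=3: L0/L1/L2 = GB/-/- → run G
t=4: L0/L1/L2 = GBC/-/- → run G
t=5: L0/L1/L2 = GBC/-/- → run G
t=6: L0/L1/L2 = BC/G/- → run B
t=7: L0/L1/L2 = BC/G/- → run B
t=8: L0/L1/L2 = BC/G/- → run B
t=9: L0/L1/L2 = C/GB/- → run C
t=10: L0/L1/L2 = C/GB/- → run C
t=11: L0/L1/L2 = C/GB/- → run C
t=12: L0/L1/L2 = -/GBC/- → run G
t=13: L0/L1/L2 = -/BC/- → run B
t=14: L0/L1/L2 = -/BC/- → run B
t=15: L0/L1/L2 = -/BC/- → run B
t=16: L0/L1/L2 = -/BC/- → run B
t=17: L0/L1/L2 = -/C/- → run C
t=18: L0/L1/L2 = -/C/- → run C
t=19: L0/L1/L2 = -/C/- → run C
t=20: L0/L1/L2 = -/C/- → run C
t=21: (idle)
t=22: (idle)
t=23: (idle)
t=24: (idle)

completion order = A, G, B, C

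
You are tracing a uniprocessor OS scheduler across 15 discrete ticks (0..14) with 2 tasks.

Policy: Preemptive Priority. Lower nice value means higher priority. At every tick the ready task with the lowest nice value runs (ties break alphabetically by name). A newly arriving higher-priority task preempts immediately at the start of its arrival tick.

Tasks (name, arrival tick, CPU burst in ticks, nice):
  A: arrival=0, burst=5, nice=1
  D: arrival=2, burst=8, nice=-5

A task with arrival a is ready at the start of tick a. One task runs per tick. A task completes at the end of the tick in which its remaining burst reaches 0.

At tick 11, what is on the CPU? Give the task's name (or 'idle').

t=0: ready={A} → run A
t=1: ready={A} → run A
t=2: ready={A,D} → run D
t=3: ready={A,D} → run D
t=4: ready={A,D} → run D
t=5: ready={A,D} → run D
t=6: ready={A,D} → run D
t=7: ready={A,D} → run D
t=8: ready={A,D} → run D
t=9: ready={A,D} → run D
t=10: ready={A} → run A
t=11: ready={A} → run A
t=12: ready={A} → run A
t=13: (idle)
t=14: (idle)

running at tick 11 = A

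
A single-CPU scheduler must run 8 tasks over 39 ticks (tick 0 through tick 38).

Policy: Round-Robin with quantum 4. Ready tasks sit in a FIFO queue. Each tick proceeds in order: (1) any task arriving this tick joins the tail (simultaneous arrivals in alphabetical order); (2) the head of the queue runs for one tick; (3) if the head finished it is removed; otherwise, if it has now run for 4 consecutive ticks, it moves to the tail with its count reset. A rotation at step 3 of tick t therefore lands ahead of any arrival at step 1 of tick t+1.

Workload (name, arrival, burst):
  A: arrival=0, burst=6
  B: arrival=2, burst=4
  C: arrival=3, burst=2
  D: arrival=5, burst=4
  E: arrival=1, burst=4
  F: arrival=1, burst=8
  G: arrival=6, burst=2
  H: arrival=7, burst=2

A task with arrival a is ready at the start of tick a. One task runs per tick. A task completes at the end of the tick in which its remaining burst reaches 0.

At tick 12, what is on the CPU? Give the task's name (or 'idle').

t=0: queue=[A] q_used=0 → run A
t=1: queue=[A,E,F] q_used=1 → run A
t=2: queue=[A,E,F,B] q_used=2 → run A
t=3: queue=[A,E,F,B,C] q_used=3 → run A
t=4: queue=[E,F,B,C,A] q_used=0 → run E
t=5: queue=[E,F,B,C,A,D] q_used=1 → run E
t=6: queue=[E,F,B,C,A,D,G] q_used=2 → run E
t=7: queue=[E,F,B,C,A,D,G,H] q_used=3 → run E
t=8: queue=[F,B,C,A,D,G,H] q_used=0 → run F
t=9: queue=[F,B,C,A,D,G,H] q_used=1 → run F
t=10: queue=[F,B,C,A,D,G,H] q_used=2 → run F
t=11: queue=[F,B,C,A,D,G,H] q_used=3 → run F
t=12: queue=[B,C,A,D,G,H,F] q_used=0 → run B
t=13: queue=[B,C,A,D,G,H,F] q_used=1 → run B
t=14: queue=[B,C,A,D,G,H,F] q_used=2 → run B
t=15: queue=[B,C,A,D,G,H,F] q_used=3 → run B
t=16: queue=[C,A,D,G,H,F] q_used=0 → run C
t=17: queue=[C,A,D,G,H,F] q_used=1 → run C
t=18: queue=[A,D,G,H,F] q_used=0 → run A
t=19: queue=[A,D,G,H,F] q_used=1 → run A
t=20: queue=[D,G,H,F] q_used=0 → run D
t=21: queue=[D,G,H,F] q_used=1 → run D
t=22: queue=[D,G,H,F] q_used=2 → run D
t=23: queue=[D,G,H,F] q_used=3 → run D
t=24: queue=[G,H,F] q_used=0 → run G
t=25: queue=[G,H,F] q_used=1 → run G
t=26: queue=[H,F] q_used=0 → run H
t=27: queue=[H,F] q_used=1 → run H
t=28: queue=[F] q_used=0 → run F
t=29: queue=[F] q_used=1 → run F
t=30: queue=[F] q_used=2 → run F
t=31: queue=[F] q_used=3 → run F
t=32: (idle)
t=33: (idle)
t=34: (idle)
t=35: (idle)
t=36: (idle)
t=37: (idle)
t=38: (idle)

running at tick 12 = B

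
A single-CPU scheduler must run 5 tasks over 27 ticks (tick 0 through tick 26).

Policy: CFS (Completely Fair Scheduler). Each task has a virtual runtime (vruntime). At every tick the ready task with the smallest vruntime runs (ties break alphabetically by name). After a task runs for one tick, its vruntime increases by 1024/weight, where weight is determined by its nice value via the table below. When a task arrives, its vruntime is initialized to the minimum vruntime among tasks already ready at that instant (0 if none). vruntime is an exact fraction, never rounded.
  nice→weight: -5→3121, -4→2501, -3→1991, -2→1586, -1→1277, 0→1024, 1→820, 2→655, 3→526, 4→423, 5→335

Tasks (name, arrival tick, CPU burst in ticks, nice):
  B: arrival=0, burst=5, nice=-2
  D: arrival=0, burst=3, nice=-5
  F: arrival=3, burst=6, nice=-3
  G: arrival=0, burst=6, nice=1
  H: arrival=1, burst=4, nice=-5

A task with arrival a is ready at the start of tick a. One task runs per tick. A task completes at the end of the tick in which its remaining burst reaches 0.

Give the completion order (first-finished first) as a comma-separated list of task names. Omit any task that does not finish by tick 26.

completion order = D, H, F, B, G

t=0: vr[B=0 D=0 G=0] → run B
t=1: vr[B=512/793 D=0 G=0 H=0] → run D
t=2: vr[B=512/793 D=1024/3121 G=0 H=0] → run G
t=3: vr[B=512/793 D=1024/3121 F=0 G=256/205 H=0] → run F
t=4: vr[B=512/793 D=1024/3121 F=1024/1991 G=256/205 H=0] → run H
t=5: vr[B=512/793 D=1024/3121 F=1024/1991 G=256/205 H=1024/3121] → run D
t=6: vr[B=512/793 D=2048/3121 F=1024/1991 G=256/205 H=1024/3121] → run H
t=7: vr[B=512/793 D=2048/3121 F=1024/1991 G=256/205 H=2048/3121] → run F
t=8: vr[B=512/793 D=2048/3121 F=2048/1991 G=256/205 H=2048/3121] → run B
t=9: vr[B=1024/793 D=2048/3121 F=2048/1991 G=256/205 H=2048/3121] → run D
t=10: vr[B=1024/793 F=2048/1991 G=256/205 H=2048/3121] → run H
t=11: vr[B=1024/793 F=2048/1991 G=256/205 H=3072/3121] → run H
t=12: vr[B=1024/793 F=2048/1991 G=256/205] → run F
t=13: vr[B=1024/793 F=3072/1991 G=256/205] → run G
t=14: vr[B=1024/793 F=3072/1991 G=512/205] → run B
t=15: vr[B=1536/793 F=3072/1991 G=512/205] → run F
t=16: vr[B=1536/793 F=4096/1991 G=512/205] → run B
t=17: vr[B=2048/793 F=4096/1991 G=512/205] → run F
t=18: vr[B=2048/793 F=5120/1991 G=512/205] → run G
t=19: vr[B=2048/793 F=5120/1991 G=768/205] → run F
t=20: vr[B=2048/793 G=768/205] → run B
t=21: vr[G=768/205] → run G
t=22: vr[G=1024/205] → run G
t=23: vr[G=256/41] → run G
t=24: (idle)
t=25: (idle)
t=26: (idle)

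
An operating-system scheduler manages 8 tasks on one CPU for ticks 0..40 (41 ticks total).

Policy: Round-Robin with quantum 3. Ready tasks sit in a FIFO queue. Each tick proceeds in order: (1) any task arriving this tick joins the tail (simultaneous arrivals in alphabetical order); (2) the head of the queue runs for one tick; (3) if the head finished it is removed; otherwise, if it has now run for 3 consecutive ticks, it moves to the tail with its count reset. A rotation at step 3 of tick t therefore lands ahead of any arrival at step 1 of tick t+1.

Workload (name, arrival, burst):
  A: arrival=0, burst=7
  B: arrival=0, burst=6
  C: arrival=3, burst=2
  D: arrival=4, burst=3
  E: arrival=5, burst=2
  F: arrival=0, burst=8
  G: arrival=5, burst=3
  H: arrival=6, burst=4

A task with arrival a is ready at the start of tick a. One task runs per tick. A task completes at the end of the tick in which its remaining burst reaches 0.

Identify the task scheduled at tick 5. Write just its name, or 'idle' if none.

running at tick 5 = B

t=0: queue=[A,B,F] q_used=0 → run A
t=1: queue=[A,B,F] q_used=1 → run A
t=2: queue=[A,B,F] q_used=2 → run A
t=3: queue=[B,F,A,C] q_used=0 → run B
t=4: queue=[B,F,A,C,D] q_used=1 → run B
t=5: queue=[B,F,A,C,D,E,G] q_used=2 → run B
t=6: queue=[F,A,C,D,E,G,B,H] q_used=0 → run F
t=7: queue=[F,A,C,D,E,G,B,H] q_used=1 → run F
t=8: queue=[F,A,C,D,E,G,B,H] q_used=2 → run F
t=9: queue=[A,C,D,E,G,B,H,F] q_used=0 → run A
t=10: queue=[A,C,D,E,G,B,H,F] q_used=1 → run A
t=11: queue=[A,C,D,E,G,B,H,F] q_used=2 → run A
t=12: queue=[C,D,E,G,B,H,F,A] q_used=0 → run C
t=13: queue=[C,D,E,G,B,H,F,A] q_used=1 → run C
t=14: queue=[D,E,G,B,H,F,A] q_used=0 → run D
t=15: queue=[D,E,G,B,H,F,A] q_used=1 → run D
t=16: queue=[D,E,G,B,H,F,A] q_used=2 → run D
t=17: queue=[E,G,B,H,F,A] q_used=0 → run E
t=18: queue=[E,G,B,H,F,A] q_used=1 → run E
t=19: queue=[G,B,H,F,A] q_used=0 → run G
t=20: queue=[G,B,H,F,A] q_used=1 → run G
t=21: queue=[G,B,H,F,A] q_used=2 → run G
t=22: queue=[B,H,F,A] q_used=0 → run B
t=23: queue=[B,H,F,A] q_used=1 → run B
t=24: queue=[B,H,F,A] q_used=2 → run B
t=25: queue=[H,F,A] q_used=0 → run H
t=26: queue=[H,F,A] q_used=1 → run H
t=27: queue=[H,F,A] q_used=2 → run H
t=28: queue=[F,A,H] q_used=0 → run F
t=29: queue=[F,A,H] q_used=1 → run F
t=30: queue=[F,A,H] q_used=2 → run F
t=31: queue=[A,H,F] q_used=0 → run A
t=32: queue=[H,F] q_used=0 → run H
t=33: queue=[F] q_used=0 → run F
t=34: queue=[F] q_used=1 → run F
t=35: (idle)
t=36: (idle)
t=37: (idle)
t=38: (idle)
t=39: (idle)
t=40: (idle)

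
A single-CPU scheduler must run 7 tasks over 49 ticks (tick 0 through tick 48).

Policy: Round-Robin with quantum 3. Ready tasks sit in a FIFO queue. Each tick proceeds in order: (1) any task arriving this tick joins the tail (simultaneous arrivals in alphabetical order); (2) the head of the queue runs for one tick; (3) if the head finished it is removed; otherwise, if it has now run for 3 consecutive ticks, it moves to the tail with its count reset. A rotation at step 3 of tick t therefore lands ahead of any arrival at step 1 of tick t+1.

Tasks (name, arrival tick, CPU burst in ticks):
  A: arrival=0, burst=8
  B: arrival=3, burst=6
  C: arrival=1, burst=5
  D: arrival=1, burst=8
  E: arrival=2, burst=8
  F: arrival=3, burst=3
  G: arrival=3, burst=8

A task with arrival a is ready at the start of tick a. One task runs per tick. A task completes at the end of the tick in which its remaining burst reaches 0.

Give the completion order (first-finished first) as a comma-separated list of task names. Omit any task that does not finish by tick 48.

t=0: queue=[A] q_used=0 → run A
t=1: queue=[A,C,D] q_used=1 → run A
t=2: queue=[A,C,D,E] q_used=2 → run A
t=3: queue=[C,D,E,A,B,F,G] q_used=0 → run C
t=4: queue=[C,D,E,A,B,F,G] q_used=1 → run C
t=5: queue=[C,D,E,A,B,F,G] q_used=2 → run C
t=6: queue=[D,E,A,B,F,G,C] q_used=0 → run D
t=7: queue=[D,E,A,B,F,G,C] q_used=1 → run D
t=8: queue=[D,E,A,B,F,G,C] q_used=2 → run D
t=9: queue=[E,A,B,F,G,C,D] q_used=0 → run E
t=10: queue=[E,A,B,F,G,C,D] q_used=1 → run E
t=11: queue=[E,A,B,F,G,C,D] q_used=2 → run E
t=12: queue=[A,B,F,G,C,D,E] q_used=0 → run A
t=13: queue=[A,B,F,G,C,D,E] q_used=1 → run A
t=14: queue=[A,B,F,G,C,D,E] q_used=2 → run A
t=15: queue=[B,F,G,C,D,E,A] q_used=0 → run B
t=16: queue=[B,F,G,C,D,E,A] q_used=1 → run B
t=17: queue=[B,F,G,C,D,E,A] q_used=2 → run B
t=18: queue=[F,G,C,D,E,A,B] q_used=0 → run F
t=19: queue=[F,G,C,D,E,A,B] q_used=1 → run F
t=20: queue=[F,G,C,D,E,A,B] q_used=2 → run F
t=21: queue=[G,C,D,E,A,B] q_used=0 → run G
t=22: queue=[G,C,D,E,A,B] q_used=1 → run G
t=23: queue=[G,C,D,E,A,B] q_used=2 → run G
t=24: queue=[C,D,E,A,B,G] q_used=0 → run C
t=25: queue=[C,D,E,A,B,G] q_used=1 → run C
t=26: queue=[D,E,A,B,G] q_used=0 → run D
t=27: queue=[D,E,A,B,G] q_used=1 → run D
t=28: queue=[D,E,A,B,G] q_used=2 → run D
t=29: queue=[E,A,B,G,D] q_used=0 → run E
t=30: queue=[E,A,B,G,D] q_used=1 → run E
t=31: queue=[E,A,B,G,D] q_used=2 → run E
t=32: queue=[A,B,G,D,E] q_used=0 → run A
t=33: queue=[A,B,G,D,E] q_used=1 → run A
t=34: queue=[B,G,D,E] q_used=0 → run B
t=35: queue=[B,G,D,E] q_used=1 → run B
t=36: queue=[B,G,D,E] q_used=2 → run B
t=37: queue=[G,D,E] q_used=0 → run G
t=38: queue=[G,D,E] q_used=1 → run G
t=39: queue=[G,D,E] q_used=2 → run G
t=40: queue=[D,E,G] q_used=0 → run D
t=41: queue=[D,E,G] q_used=1 → run D
t=42: queue=[E,G] q_used=0 → run E
t=43: queue=[E,G] q_used=1 → run E
t=44: queue=[G] q_used=0 → run G
t=45: queue=[G] q_used=1 → run G
t=46: (idle)
t=47: (idle)
t=48: (idle)

completion order = F, C, A, B, D, E, G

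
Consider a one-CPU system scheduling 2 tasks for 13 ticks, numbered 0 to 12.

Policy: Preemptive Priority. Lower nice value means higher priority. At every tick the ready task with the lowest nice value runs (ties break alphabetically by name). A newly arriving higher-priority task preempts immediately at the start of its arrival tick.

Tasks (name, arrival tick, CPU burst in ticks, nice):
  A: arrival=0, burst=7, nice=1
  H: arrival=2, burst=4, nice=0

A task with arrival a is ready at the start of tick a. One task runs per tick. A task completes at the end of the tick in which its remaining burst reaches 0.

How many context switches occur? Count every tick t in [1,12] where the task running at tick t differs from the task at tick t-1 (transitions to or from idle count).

t=0: ready={A} → run A
t=1: ready={A} → run A
t=2: ready={A,H} → run H
t=3: ready={A,H} → run H
t=4: ready={A,H} → run H
t=5: ready={A,H} → run H
t=6: ready={A} → run A
t=7: ready={A} → run A
t=8: ready={A} → run A
t=9: ready={A} → run A
t=10: ready={A} → run A
t=11: (idle)
t=12: (idle)

context switches = 3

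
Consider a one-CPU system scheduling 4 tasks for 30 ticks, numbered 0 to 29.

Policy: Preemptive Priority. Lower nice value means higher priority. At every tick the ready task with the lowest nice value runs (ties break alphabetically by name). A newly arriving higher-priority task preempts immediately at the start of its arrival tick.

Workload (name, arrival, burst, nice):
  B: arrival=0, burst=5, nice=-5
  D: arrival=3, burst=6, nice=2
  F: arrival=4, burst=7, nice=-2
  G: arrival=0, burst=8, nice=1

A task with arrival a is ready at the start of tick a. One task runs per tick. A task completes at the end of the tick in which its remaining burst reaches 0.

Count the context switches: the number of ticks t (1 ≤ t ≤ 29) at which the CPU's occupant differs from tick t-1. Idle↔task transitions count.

t=0: ready={B,G} → run B
t=1: ready={B,G} → run B
t=2: ready={B,G} → run B
t=3: ready={B,D,G} → run B
t=4: ready={B,D,F,G} → run B
t=5: ready={D,F,G} → run F
t=6: ready={D,F,G} → run F
t=7: ready={D,F,G} → run F
t=8: ready={D,F,G} → run F
t=9: ready={D,F,G} → run F
t=10: ready={D,F,G} → run F
t=11: ready={D,F,G} → run F
t=12: ready={D,G} → run G
t=13: ready={D,G} → run G
t=14: ready={D,G} → run G
t=15: ready={D,G} → run G
t=16: ready={D,G} → run G
t=17: ready={D,G} → run G
t=18: ready={D,G} → run G
t=19: ready={D,G} → run G
t=20: ready={D} → run D
t=21: ready={D} → run D
t=22: ready={D} → run D
t=23: ready={D} → run D
t=24: ready={D} → run D
t=25: ready={D} → run D
t=26: (idle)
t=27: (idle)
t=28: (idle)
t=29: (idle)

context switches = 4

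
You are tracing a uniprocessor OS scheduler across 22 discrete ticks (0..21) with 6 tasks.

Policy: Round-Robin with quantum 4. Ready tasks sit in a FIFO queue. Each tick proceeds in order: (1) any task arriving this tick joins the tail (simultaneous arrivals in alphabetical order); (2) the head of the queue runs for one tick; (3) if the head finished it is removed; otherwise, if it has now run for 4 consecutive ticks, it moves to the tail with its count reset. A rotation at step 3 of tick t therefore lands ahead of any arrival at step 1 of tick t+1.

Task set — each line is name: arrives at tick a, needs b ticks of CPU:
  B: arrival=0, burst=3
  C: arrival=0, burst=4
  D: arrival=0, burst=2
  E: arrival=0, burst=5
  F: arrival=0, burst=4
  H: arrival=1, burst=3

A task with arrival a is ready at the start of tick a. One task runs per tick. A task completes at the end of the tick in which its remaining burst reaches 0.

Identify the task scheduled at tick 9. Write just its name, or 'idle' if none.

t=0: queue=[B,C,D,E,F] q_used=0 → run B
t=1: queue=[B,C,D,E,F,H] q_used=1 → run B
t=2: queue=[B,C,D,E,F,H] q_used=2 → run B
t=3: queue=[C,D,E,F,H] q_used=0 → run C
t=4: queue=[C,D,E,F,H] q_used=1 → run C
t=5: queue=[C,D,E,F,H] q_used=2 → run C
t=6: queue=[C,D,E,F,H] q_used=3 → run C
t=7: queue=[D,E,F,H] q_used=0 → run D
t=8: queue=[D,E,F,H] q_used=1 → run D
t=9: queue=[E,F,H] q_used=0 → run E
t=10: queue=[E,F,H] q_used=1 → run E
t=11: queue=[E,F,H] q_used=2 → run E
t=12: queue=[E,F,H] q_used=3 → run E
t=13: queue=[F,H,E] q_used=0 → run F
t=14: queue=[F,H,E] q_used=1 → run F
t=15: queue=[F,H,E] q_used=2 → run F
t=16: queue=[F,H,E] q_used=3 → run F
t=17: queue=[H,E] q_used=0 → run H
t=18: queue=[H,E] q_used=1 → run H
t=19: queue=[H,E] q_used=2 → run H
t=20: queue=[E] q_used=0 → run E
t=21: (idle)

running at tick 9 = E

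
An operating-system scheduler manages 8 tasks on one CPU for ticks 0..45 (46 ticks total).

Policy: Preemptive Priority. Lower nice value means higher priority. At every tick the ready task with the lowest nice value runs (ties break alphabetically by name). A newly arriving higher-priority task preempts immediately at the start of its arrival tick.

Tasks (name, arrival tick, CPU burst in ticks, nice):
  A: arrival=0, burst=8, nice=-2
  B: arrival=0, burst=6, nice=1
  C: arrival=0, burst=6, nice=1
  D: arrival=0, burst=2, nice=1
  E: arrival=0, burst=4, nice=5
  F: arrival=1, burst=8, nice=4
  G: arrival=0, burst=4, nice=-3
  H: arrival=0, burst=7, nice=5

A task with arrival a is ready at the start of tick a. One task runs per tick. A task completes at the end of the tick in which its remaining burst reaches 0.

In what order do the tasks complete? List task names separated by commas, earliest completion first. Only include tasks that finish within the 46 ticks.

t=0: ready={A,B,C,D,E,G,H} → run G
t=1: ready={A,B,C,D,E,F,G,H} → run G
t=2: ready={A,B,C,D,E,F,G,H} → run G
t=3: ready={A,B,C,D,E,F,G,H} → run G
t=4: ready={A,B,C,D,E,F,H} → run A
t=5: ready={A,B,C,D,E,F,H} → run A
t=6: ready={A,B,C,D,E,F,H} → run A
t=7: ready={A,B,C,D,E,F,H} → run A
t=8: ready={A,B,C,D,E,F,H} → run A
t=9: ready={A,B,C,D,E,F,H} → run A
t=10: ready={A,B,C,D,E,F,H} → run A
t=11: ready={A,B,C,D,E,F,H} → run A
t=12: ready={B,C,D,E,F,H} → run B
t=13: ready={B,C,D,E,F,H} → run B
t=14: ready={B,C,D,E,F,H} → run B
t=15: ready={B,C,D,E,F,H} → run B
t=16: ready={B,C,D,E,F,H} → run B
t=17: ready={B,C,D,E,F,H} → run B
t=18: ready={C,D,E,F,H} → run C
t=19: ready={C,D,E,F,H} → run C
t=20: ready={C,D,E,F,H} → run C
t=21: ready={C,D,E,F,H} → run C
t=22: ready={C,D,E,F,H} → run C
t=23: ready={C,D,E,F,H} → run C
t=24: ready={D,E,F,H} → run D
t=25: ready={D,E,F,H} → run D
t=26: ready={E,F,H} → run F
t=27: ready={E,F,H} → run F
t=28: ready={E,F,H} → run F
t=29: ready={E,F,H} → run F
t=30: ready={E,F,H} → run F
t=31: ready={E,F,H} → run F
t=32: ready={E,F,H} → run F
t=33: ready={E,F,H} → run F
t=34: ready={E,H} → run E
t=35: ready={E,H} → run E
t=36: ready={E,H} → run E
t=37: ready={E,H} → run E
t=38: ready={H} → run H
t=39: ready={H} → run H
t=40: ready={H} → run H
t=41: ready={H} → run H
t=42: ready={H} → run H
t=43: ready={H} → run H
t=44: ready={H} → run H
t=45: (idle)

completion order = G, A, B, C, D, F, E, H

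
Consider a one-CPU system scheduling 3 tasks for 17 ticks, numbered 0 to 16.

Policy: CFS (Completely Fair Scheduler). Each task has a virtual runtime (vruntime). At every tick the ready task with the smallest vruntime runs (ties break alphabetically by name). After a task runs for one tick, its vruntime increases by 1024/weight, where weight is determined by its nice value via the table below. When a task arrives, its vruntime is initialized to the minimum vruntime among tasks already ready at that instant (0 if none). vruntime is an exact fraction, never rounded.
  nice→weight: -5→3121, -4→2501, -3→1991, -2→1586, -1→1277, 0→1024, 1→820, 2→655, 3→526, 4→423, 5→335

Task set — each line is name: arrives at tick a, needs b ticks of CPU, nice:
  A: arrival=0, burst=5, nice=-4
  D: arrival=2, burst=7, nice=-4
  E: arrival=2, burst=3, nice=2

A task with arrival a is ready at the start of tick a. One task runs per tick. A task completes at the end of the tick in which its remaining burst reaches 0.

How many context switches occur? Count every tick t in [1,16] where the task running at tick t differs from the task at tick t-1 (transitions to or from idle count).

context switches = 10

t=0: vr[A=0] → run A
t=1: vr[A=1024/2501] → run A
t=2: vr[A=2048/2501 D=2048/2501 E=2048/2501] → run A
t=3: vr[A=3072/2501 D=2048/2501 E=2048/2501] → run D
t=4: vr[A=3072/2501 D=3072/2501 E=2048/2501] → run E
t=5: vr[A=3072/2501 D=3072/2501 E=3902464/1638155] → run A
t=6: vr[A=4096/2501 D=3072/2501 E=3902464/1638155] → run D
t=7: vr[A=4096/2501 D=4096/2501 E=3902464/1638155] → run A
t=8: vr[D=4096/2501 E=3902464/1638155] → run D
t=9: vr[D=5120/2501 E=3902464/1638155] → run D
t=10: vr[D=6144/2501 E=3902464/1638155] → run E
t=11: vr[D=6144/2501 E=6463488/1638155] → run D
t=12: vr[D=7168/2501 E=6463488/1638155] → run D
t=13: vr[D=8192/2501 E=6463488/1638155] → run D
t=14: vr[E=6463488/1638155] → run E
t=15: (idle)
t=16: (idle)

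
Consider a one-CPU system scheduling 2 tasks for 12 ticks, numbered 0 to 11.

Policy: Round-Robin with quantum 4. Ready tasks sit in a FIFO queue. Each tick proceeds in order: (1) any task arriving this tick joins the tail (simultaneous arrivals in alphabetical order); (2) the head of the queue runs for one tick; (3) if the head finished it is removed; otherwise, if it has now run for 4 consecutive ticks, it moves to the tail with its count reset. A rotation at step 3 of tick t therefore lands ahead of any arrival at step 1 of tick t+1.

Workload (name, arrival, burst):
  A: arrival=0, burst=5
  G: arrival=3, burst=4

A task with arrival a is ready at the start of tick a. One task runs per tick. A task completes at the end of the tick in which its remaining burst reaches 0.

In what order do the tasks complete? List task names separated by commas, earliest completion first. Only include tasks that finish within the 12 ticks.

completion order = G, A

t=0: queue=[A] q_used=0 → run A
t=1: queue=[A] q_used=1 → run A
t=2: queue=[A] q_used=2 → run A
t=3: queue=[A,G] q_used=3 → run A
t=4: queue=[G,A] q_used=0 → run G
t=5: queue=[G,A] q_used=1 → run G
t=6: queue=[G,A] q_used=2 → run G
t=7: queue=[G,A] q_used=3 → run G
t=8: queue=[A] q_used=0 → run A
t=9: (idle)
t=10: (idle)
t=11: (idle)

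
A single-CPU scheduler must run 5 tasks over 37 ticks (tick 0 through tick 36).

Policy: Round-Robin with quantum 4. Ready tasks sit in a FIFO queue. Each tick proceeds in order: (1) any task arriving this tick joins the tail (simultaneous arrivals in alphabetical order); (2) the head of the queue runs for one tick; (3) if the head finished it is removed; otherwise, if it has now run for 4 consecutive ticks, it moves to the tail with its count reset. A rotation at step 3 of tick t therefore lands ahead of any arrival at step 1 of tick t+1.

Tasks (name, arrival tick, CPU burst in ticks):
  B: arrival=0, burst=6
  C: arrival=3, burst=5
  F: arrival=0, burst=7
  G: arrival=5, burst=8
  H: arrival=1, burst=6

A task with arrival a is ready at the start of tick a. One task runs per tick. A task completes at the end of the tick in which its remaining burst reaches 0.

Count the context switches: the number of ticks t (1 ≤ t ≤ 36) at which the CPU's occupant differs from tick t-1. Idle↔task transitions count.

context switches = 10

t=0: queue=[B,F] q_used=0 → run B
t=1: queue=[B,F,H] q_used=1 → run B
t=2: queue=[B,F,H] q_used=2 → run B
t=3: queue=[B,F,H,C] q_used=3 → run B
t=4: queue=[F,H,C,B] q_used=0 → run F
t=5: queue=[F,H,C,B,G] q_used=1 → run F
t=6: queue=[F,H,C,B,G] q_used=2 → run F
t=7: queue=[F,H,C,B,G] q_used=3 → run F
t=8: queue=[H,C,B,G,F] q_used=0 → run H
t=9: queue=[H,C,B,G,F] q_used=1 → run H
t=10: queue=[H,C,B,G,F] q_used=2 → run H
t=11: queue=[H,C,B,G,F] q_used=3 → run H
t=12: queue=[C,B,G,F,H] q_used=0 → run C
t=13: queue=[C,B,G,F,H] q_used=1 → run C
t=14: queue=[C,B,G,F,H] q_used=2 → run C
t=15: queue=[C,B,G,F,H] q_used=3 → run C
t=16: queue=[B,G,F,H,C] q_used=0 → run B
t=17: queue=[B,G,F,H,C] q_used=1 → run B
t=18: queue=[G,F,H,C] q_used=0 → run G
t=19: queue=[G,F,H,C] q_used=1 → run G
t=20: queue=[G,F,H,C] q_used=2 → run G
t=21: queue=[G,F,H,C] q_used=3 → run G
t=22: queue=[F,H,C,G] q_used=0 → run F
t=23: queue=[F,H,C,G] q_used=1 → run F
t=24: queue=[F,H,C,G] q_used=2 → run F
t=25: queue=[H,C,G] q_used=0 → run H
t=26: queue=[H,C,G] q_used=1 → run H
t=27: queue=[C,G] q_used=0 → run C
t=28: queue=[G] q_used=0 → run G
t=29: queue=[G] q_used=1 → run G
t=30: queue=[G] q_used=2 → run G
t=31: queue=[G] q_used=3 → run G
t=32: (idle)
t=33: (idle)
t=34: (idle)
t=35: (idle)
t=36: (idle)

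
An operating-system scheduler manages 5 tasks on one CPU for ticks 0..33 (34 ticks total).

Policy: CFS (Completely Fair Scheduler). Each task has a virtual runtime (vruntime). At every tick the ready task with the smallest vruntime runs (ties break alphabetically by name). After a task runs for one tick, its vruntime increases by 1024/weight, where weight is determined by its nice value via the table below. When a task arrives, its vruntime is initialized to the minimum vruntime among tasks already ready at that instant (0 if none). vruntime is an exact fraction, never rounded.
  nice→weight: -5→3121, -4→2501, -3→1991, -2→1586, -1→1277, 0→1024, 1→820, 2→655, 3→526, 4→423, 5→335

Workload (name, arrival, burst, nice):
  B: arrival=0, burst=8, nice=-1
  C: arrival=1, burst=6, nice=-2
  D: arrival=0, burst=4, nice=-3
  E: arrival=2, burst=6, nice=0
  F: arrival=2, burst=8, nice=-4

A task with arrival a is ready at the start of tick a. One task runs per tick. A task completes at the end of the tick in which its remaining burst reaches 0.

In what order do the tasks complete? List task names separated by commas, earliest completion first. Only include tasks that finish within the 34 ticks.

completion order = D, F, C, E, B

t=0: vr[B=0 D=0] → run B
t=1: vr[B=1024/1277 C=0 D=0] → run C
t=2: vr[B=1024/1277 C=512/793 D=0 E=0 F=0] → run D
t=3: vr[B=1024/1277 C=512/793 D=1024/1991 E=0 F=0] → run E
t=4: vr[B=1024/1277 C=512/793 D=1024/1991 E=1 F=0] → run F
t=5: vr[B=1024/1277 C=512/793 D=1024/1991 E=1 F=1024/2501] → run F
t=6: vr[B=1024/1277 C=512/793 D=1024/1991 E=1 F=2048/2501] → run D
t=7: vr[B=1024/1277 C=512/793 D=2048/1991 E=1 F=2048/2501] → run C
t=8: vr[B=1024/1277 C=1024/793 D=2048/1991 E=1 F=2048/2501] → run B
t=9: vr[B=2048/1277 C=1024/793 D=2048/1991 E=1 F=2048/2501] → run F
t=10: vr[B=2048/1277 C=1024/793 D=2048/1991 E=1 F=3072/2501] → run E
t=11: vr[B=2048/1277 C=1024/793 D=2048/1991 E=2 F=3072/2501] → run D
t=12: vr[B=2048/1277 C=1024/793 D=3072/1991 E=2 F=3072/2501] → run F
t=13: vr[B=2048/1277 C=1024/793 D=3072/1991 E=2 F=4096/2501] → run C
t=14: vr[B=2048/1277 C=1536/793 D=3072/1991 E=2 F=4096/2501] → run D
t=15: vr[B=2048/1277 C=1536/793 E=2 F=4096/2501] → run B
t=16: vr[B=3072/1277 C=1536/793 E=2 F=4096/2501] → run F
t=17: vr[B=3072/1277 C=1536/793 E=2 F=5120/2501] → run C
t=18: vr[B=3072/1277 C=2048/793 E=2 F=5120/2501] → run E
t=19: vr[B=3072/1277 C=2048/793 E=3 F=5120/2501] → run F
t=20: vr[B=3072/1277 C=2048/793 E=3 F=6144/2501] → run B
t=21: vr[B=4096/1277 C=2048/793 E=3 F=6144/2501] → run F
t=22: vr[B=4096/1277 C=2048/793 E=3 F=7168/2501] → run C
t=23: vr[B=4096/1277 C=2560/793 E=3 F=7168/2501] → run F
t=24: vr[B=4096/1277 C=2560/793 E=3] → run E
t=25: vr[B=4096/1277 C=2560/793 E=4] → run B
t=26: vr[B=5120/1277 C=2560/793 E=4] → run C
t=27: vr[B=5120/1277 E=4] → run E
t=28: vr[B=5120/1277 E=5] → run B
t=29: vr[B=6144/1277 E=5] → run B
t=30: vr[B=7168/1277 E=5] → run E
t=31: vr[B=7168/1277] → run B
t=32: (idle)
t=33: (idle)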